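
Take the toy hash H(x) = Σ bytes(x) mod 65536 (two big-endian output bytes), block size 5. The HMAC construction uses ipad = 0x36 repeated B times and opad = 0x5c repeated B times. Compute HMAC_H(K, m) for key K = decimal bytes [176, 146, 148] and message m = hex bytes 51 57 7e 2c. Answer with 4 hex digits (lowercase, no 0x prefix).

Key decimal bytes [176, 146, 148] = b0 92 94 is 3 bytes ≤ B = 5; zero-pad to 5 bytes: K' = b0 92 94 00 00.
K' ⊕ ipad = 86 a4 a2 36 36.  K' ⊕ opad = ec ce c8 5c 5c.
Inner input = (K'⊕ipad) ∥ m = 86 a4 a2 36 36 ∥ 51 57 7e 2c.
Inner hash: sum = 134+164+162+54+54+81+87+126+44 = 906 → 03 8a.
Outer input = (K'⊕opad) ∥ inner = ec ce c8 5c 5c ∥ 03 8a.
Outer hash (tag): sum = 236+206+200+92+92+3+138 = 967 → 03 c7.

03c7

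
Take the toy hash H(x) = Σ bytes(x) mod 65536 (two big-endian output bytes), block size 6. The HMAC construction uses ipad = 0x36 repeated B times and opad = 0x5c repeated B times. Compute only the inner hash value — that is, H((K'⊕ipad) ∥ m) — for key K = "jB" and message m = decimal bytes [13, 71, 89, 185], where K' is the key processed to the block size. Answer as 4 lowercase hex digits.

Key "jB" = 6a 42 is 2 bytes ≤ B = 6; zero-pad to 6 bytes: K' = 6a 42 00 00 00 00.
K' ⊕ ipad = 5c 74 36 36 36 36.
Inner input = 5c 74 36 36 36 36 ∥ 0d 47 59 b9.
Inner hash: sum = 92+116+54+54+54+54+13+71+89+185 = 782 → 03 0e.

030e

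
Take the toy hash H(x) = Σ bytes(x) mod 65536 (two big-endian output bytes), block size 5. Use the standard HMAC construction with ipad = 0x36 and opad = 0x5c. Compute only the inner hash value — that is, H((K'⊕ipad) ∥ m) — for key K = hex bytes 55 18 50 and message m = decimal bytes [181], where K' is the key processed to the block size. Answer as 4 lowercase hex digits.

Key hex bytes 55 18 50 is 3 bytes ≤ B = 5; zero-pad to 5 bytes: K' = 55 18 50 00 00.
K' ⊕ ipad = 63 2e 66 36 36.
Inner input = 63 2e 66 36 36 ∥ b5.
Inner hash: sum = 99+46+102+54+54+181 = 536 → 02 18.

0218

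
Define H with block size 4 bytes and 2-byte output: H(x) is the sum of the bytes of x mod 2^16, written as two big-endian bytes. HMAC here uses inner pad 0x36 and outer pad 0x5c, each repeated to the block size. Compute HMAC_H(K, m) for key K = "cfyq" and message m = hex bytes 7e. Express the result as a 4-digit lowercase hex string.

Key "cfyq" = 63 66 79 71 is exactly B = 4 bytes: K' = 63 66 79 71.
K' ⊕ ipad = 55 50 4f 47.  K' ⊕ opad = 3f 3a 25 2d.
Inner input = (K'⊕ipad) ∥ m = 55 50 4f 47 ∥ 7e.
Inner hash: sum = 85+80+79+71+126 = 441 → 01 b9.
Outer input = (K'⊕opad) ∥ inner = 3f 3a 25 2d ∥ 01 b9.
Outer hash (tag): sum = 63+58+37+45+1+185 = 389 → 01 85.

0185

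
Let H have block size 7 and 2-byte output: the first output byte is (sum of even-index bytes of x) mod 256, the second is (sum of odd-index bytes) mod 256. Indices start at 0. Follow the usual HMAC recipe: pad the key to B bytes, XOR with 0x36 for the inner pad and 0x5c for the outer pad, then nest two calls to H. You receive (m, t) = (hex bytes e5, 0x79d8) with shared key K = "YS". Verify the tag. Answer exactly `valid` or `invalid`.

Key "YS" = 59 53 is 2 bytes ≤ B = 7; zero-pad to 7 bytes: K' = 59 53 00 00 00 00 00.
K' ⊕ ipad = 6f 65 36 36 36 36 36; K' ⊕ opad = 05 0f 5c 5c 5c 5c 5c.
Inner hash: even-index sum = 273 mod 256 = 17; odd-index sum = 438 mod 256 = 182 → 11 b6.
Outer hash (recomputed tag): even-index sum = 463 mod 256 = 207; odd-index sum = 216 mod 256 = 216 → cf d8.
Recomputed tag = cfd8; claimed = 79d8 → mismatch.

invalid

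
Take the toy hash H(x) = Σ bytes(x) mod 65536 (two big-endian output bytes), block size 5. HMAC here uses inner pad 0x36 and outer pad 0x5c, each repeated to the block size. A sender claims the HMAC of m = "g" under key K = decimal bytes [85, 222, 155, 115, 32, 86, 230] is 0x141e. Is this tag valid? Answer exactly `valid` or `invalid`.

Key decimal bytes [85, 222, 155, 115, 32, 86, 230] = 55 de 9b 73 20 56 e6 is 7 bytes > B = 5, so hash it first: H(key) = 03 9d, then zero-pad to 5 bytes: K' = 03 9d 00 00 00.
K' ⊕ ipad = 35 ab 36 36 36; K' ⊕ opad = 5f c1 5c 5c 5c.
Inner hash: sum = 53+171+54+54+54+103 = 489 → 01 e9.
Outer hash (recomputed tag): sum = 95+193+92+92+92+1+233 = 798 → 03 1e.
Recomputed tag = 031e; claimed = 141e → mismatch.

invalid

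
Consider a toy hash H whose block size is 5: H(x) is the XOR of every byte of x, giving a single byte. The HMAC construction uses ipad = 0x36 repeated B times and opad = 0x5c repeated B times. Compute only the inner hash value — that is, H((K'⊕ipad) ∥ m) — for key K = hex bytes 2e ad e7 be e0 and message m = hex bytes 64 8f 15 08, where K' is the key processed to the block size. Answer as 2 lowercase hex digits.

Key hex bytes 2e ad e7 be e0 is exactly B = 5 bytes: K' = 2e ad e7 be e0.
K' ⊕ ipad = 18 9b d1 88 d6.
Inner input = 18 9b d1 88 d6 ∥ 64 8f 15 08.
Inner hash: XOR 18⊕9b⊕d1⊕88⊕d6⊕64⊕8f⊕15⊕08 = fa.

fa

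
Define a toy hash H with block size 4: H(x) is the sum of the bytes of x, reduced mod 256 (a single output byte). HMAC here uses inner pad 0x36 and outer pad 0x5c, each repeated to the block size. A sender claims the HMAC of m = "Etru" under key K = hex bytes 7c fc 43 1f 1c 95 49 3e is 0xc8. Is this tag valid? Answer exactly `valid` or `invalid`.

Key hex bytes 7c fc 43 1f 1c 95 49 3e is 8 bytes > B = 4, so hash it first: H(key) = 12, then zero-pad to 4 bytes: K' = 12 00 00 00.
K' ⊕ ipad = 24 36 36 36; K' ⊕ opad = 4e 5c 5c 5c.
Inner hash: sum = 36+54+54+54+69+116+114+117 = 614; mod 256 = 102 → 66.
Outer hash (recomputed tag): sum = 78+92+92+92+102 = 456; mod 256 = 200 → c8.
Recomputed tag = c8; claimed = c8 → match.

valid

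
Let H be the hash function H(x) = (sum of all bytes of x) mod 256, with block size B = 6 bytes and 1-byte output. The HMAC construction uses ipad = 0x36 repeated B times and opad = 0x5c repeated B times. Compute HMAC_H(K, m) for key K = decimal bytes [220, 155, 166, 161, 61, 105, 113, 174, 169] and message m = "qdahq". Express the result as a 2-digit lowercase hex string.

73

Key decimal bytes [220, 155, 166, 161, 61, 105, 113, 174, 169] = dc 9b a6 a1 3d 69 71 ae a9 is 9 bytes > B = 6, so hash it first: H(key) = 2c, then zero-pad to 6 bytes: K' = 2c 00 00 00 00 00.
K' ⊕ ipad = 1a 36 36 36 36 36.  K' ⊕ opad = 70 5c 5c 5c 5c 5c.
Inner input = (K'⊕ipad) ∥ m = 1a 36 36 36 36 36 ∥ 71 64 61 68 71.
Inner hash: sum = 26+54+54+54+54+54+113+100+97+104+113 = 823; mod 256 = 55 → 37.
Outer input = (K'⊕opad) ∥ inner = 70 5c 5c 5c 5c 5c ∥ 37.
Outer hash (tag): sum = 112+92+92+92+92+92+55 = 627; mod 256 = 115 → 73.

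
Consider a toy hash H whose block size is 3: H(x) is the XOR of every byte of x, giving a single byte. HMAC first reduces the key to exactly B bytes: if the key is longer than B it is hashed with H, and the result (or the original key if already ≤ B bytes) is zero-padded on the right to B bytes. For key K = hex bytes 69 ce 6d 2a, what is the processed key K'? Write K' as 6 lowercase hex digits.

|K| = 4 > B = 3, so first hash the key.
H(K): XOR 69⊕ce⊕6d⊕2a = e0.
Zero-pad H(K) = e0 to 3 bytes: K' = e0 00 00.

e00000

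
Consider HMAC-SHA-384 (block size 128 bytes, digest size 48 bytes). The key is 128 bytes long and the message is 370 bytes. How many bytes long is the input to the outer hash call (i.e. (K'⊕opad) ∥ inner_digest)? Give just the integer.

176

Key is 128 ≤ 128 bytes, zero-padded: |K'| = 128.
Outer input = (K'⊕opad) ∥ H(inner) → 128 + 48 = 176 bytes.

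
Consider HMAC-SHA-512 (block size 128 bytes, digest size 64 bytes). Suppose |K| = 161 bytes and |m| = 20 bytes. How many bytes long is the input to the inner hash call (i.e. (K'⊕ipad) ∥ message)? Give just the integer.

Key is 161 > 128 bytes, so it is hashed to 64 bytes then zero-padded to 128: |K'| = 128.
Inner input = (K'⊕ipad) ∥ m → 128 + 20 = 148 bytes.

148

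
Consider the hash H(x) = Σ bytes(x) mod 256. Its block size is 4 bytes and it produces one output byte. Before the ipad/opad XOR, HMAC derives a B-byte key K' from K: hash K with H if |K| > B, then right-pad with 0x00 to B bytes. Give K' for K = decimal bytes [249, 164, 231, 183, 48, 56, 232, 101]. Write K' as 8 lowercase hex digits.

f0000000

|K| = 8 > B = 4, so first hash the key.
H(K): sum = 249+164+231+183+48+56+232+101 = 1264; mod 256 = 240 → f0.
Zero-pad H(K) = f0 to 4 bytes: K' = f0 00 00 00.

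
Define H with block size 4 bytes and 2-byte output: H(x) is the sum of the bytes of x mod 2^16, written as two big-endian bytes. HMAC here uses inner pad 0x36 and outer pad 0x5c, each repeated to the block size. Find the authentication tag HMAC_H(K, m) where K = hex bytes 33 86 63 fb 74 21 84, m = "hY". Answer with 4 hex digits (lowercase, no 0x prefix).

Key hex bytes 33 86 63 fb 74 21 84 is 7 bytes > B = 4, so hash it first: H(key) = 03 30, then zero-pad to 4 bytes: K' = 03 30 00 00.
K' ⊕ ipad = 35 06 36 36.  K' ⊕ opad = 5f 6c 5c 5c.
Inner input = (K'⊕ipad) ∥ m = 35 06 36 36 ∥ 68 59.
Inner hash: sum = 53+6+54+54+104+89 = 360 → 01 68.
Outer input = (K'⊕opad) ∥ inner = 5f 6c 5c 5c ∥ 01 68.
Outer hash (tag): sum = 95+108+92+92+1+104 = 492 → 01 ec.

01ec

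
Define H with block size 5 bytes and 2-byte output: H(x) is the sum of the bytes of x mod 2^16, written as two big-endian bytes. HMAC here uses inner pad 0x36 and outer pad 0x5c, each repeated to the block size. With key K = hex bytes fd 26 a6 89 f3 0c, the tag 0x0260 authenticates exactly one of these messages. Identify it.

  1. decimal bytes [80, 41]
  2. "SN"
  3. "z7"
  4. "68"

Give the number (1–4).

Key hex bytes fd 26 a6 89 f3 0c is 6 bytes > B = 5, so hash it first: H(key) = 03 51, then zero-pad to 5 bytes: K' = 03 51 00 00 00.
K' ⊕ ipad = 35 67 36 36 36; K' ⊕ opad = 5f 0d 5c 5c 5c.
m1: inner = H(35 67 36 36 36 50 29) = 01 b7; tag = H(5f 0d 5c 5c 5c 01 b7) = 0238
m2: inner = H(35 67 36 36 36 53 4e) = 01 df; tag = H(5f 0d 5c 5c 5c 01 df) = 0260 ← matches
m3: inner = H(35 67 36 36 36 7a 37) = 01 ef; tag = H(5f 0d 5c 5c 5c 01 ef) = 0270
m4: inner = H(35 67 36 36 36 36 38) = 01 ac; tag = H(5f 0d 5c 5c 5c 01 ac) = 022d

2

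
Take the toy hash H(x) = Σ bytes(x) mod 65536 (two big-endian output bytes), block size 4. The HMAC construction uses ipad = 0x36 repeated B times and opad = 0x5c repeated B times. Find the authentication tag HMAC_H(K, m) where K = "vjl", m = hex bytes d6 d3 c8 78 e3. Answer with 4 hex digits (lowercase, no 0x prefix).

Key "vjl" = 76 6a 6c is 3 bytes ≤ B = 4; zero-pad to 4 bytes: K' = 76 6a 6c 00.
K' ⊕ ipad = 40 5c 5a 36.  K' ⊕ opad = 2a 36 30 5c.
Inner input = (K'⊕ipad) ∥ m = 40 5c 5a 36 ∥ d6 d3 c8 78 e3.
Inner hash: sum = 64+92+90+54+214+211+200+120+227 = 1272 → 04 f8.
Outer input = (K'⊕opad) ∥ inner = 2a 36 30 5c ∥ 04 f8.
Outer hash (tag): sum = 42+54+48+92+4+248 = 488 → 01 e8.

01e8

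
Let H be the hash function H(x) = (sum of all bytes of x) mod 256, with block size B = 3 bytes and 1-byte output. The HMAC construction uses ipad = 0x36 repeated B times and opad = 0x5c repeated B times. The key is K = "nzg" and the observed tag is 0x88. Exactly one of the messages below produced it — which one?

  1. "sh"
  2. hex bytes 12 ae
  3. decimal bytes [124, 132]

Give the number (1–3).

3

Key "nzg" = 6e 7a 67 is exactly B = 3 bytes: K' = 6e 7a 67.
K' ⊕ ipad = 58 4c 51; K' ⊕ opad = 32 26 3b.
m1: inner = H(58 4c 51 73 68) = d0; tag = H(32 26 3b d0) = 63
m2: inner = H(58 4c 51 12 ae) = b5; tag = H(32 26 3b b5) = 48
m3: inner = H(58 4c 51 7c 84) = f5; tag = H(32 26 3b f5) = 88 ← matches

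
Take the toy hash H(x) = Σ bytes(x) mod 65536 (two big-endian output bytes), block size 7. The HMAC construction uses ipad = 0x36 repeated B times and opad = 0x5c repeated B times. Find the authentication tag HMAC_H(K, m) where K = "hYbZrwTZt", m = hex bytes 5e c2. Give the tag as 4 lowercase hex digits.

0323

Key "hYbZrwTZt" = 68 59 62 5a 72 77 54 5a 74 is 9 bytes > B = 7, so hash it first: H(key) = 03 88, then zero-pad to 7 bytes: K' = 03 88 00 00 00 00 00.
K' ⊕ ipad = 35 be 36 36 36 36 36.  K' ⊕ opad = 5f d4 5c 5c 5c 5c 5c.
Inner input = (K'⊕ipad) ∥ m = 35 be 36 36 36 36 36 ∥ 5e c2.
Inner hash: sum = 53+190+54+54+54+54+54+94+194 = 801 → 03 21.
Outer input = (K'⊕opad) ∥ inner = 5f d4 5c 5c 5c 5c 5c ∥ 03 21.
Outer hash (tag): sum = 95+212+92+92+92+92+92+3+33 = 803 → 03 23.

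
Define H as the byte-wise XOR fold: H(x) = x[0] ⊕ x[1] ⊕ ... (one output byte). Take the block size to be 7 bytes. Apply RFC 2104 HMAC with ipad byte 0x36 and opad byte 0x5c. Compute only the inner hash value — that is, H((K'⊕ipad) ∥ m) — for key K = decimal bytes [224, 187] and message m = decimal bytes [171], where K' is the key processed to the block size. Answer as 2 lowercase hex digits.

Key decimal bytes [224, 187] = e0 bb is 2 bytes ≤ B = 7; zero-pad to 7 bytes: K' = e0 bb 00 00 00 00 00.
K' ⊕ ipad = d6 8d 36 36 36 36 36.
Inner input = d6 8d 36 36 36 36 36 ∥ ab.
Inner hash: XOR d6⊕8d⊕36⊕36⊕36⊕36⊕36⊕ab = c6.

c6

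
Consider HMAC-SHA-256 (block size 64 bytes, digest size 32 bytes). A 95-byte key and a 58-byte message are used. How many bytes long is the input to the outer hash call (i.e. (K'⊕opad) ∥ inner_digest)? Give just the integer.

Key is 95 > 64 bytes, so it is hashed to 32 bytes then zero-padded to 64: |K'| = 64.
Outer input = (K'⊕opad) ∥ H(inner) → 64 + 32 = 96 bytes.

96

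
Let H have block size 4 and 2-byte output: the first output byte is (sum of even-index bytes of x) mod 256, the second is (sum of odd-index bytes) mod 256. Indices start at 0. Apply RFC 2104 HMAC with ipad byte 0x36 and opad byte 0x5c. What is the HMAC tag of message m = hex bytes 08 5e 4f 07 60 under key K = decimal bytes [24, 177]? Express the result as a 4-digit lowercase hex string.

Key decimal bytes [24, 177] = 18 b1 is 2 bytes ≤ B = 4; zero-pad to 4 bytes: K' = 18 b1 00 00.
K' ⊕ ipad = 2e 87 36 36.  K' ⊕ opad = 44 ed 5c 5c.
Inner input = (K'⊕ipad) ∥ m = 2e 87 36 36 ∥ 08 5e 4f 07 60.
Inner hash: even-index sum = 283 mod 256 = 27; odd-index sum = 290 mod 256 = 34 → 1b 22.
Outer input = (K'⊕opad) ∥ inner = 44 ed 5c 5c ∥ 1b 22.
Outer hash (tag): even-index sum = 187 mod 256 = 187; odd-index sum = 363 mod 256 = 107 → bb 6b.

bb6b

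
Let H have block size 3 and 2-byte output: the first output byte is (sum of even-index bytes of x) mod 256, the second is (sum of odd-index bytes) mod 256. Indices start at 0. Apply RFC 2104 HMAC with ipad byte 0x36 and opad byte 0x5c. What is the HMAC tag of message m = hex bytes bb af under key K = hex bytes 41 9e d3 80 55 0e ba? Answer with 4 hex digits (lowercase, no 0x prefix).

Key hex bytes 41 9e d3 80 55 0e ba is 7 bytes > B = 3, so hash it first: H(key) = 23 2c, then zero-pad to 3 bytes: K' = 23 2c 00.
K' ⊕ ipad = 15 1a 36.  K' ⊕ opad = 7f 70 5c.
Inner input = (K'⊕ipad) ∥ m = 15 1a 36 ∥ bb af.
Inner hash: even-index sum = 250 mod 256 = 250; odd-index sum = 213 mod 256 = 213 → fa d5.
Outer input = (K'⊕opad) ∥ inner = 7f 70 5c ∥ fa d5.
Outer hash (tag): even-index sum = 432 mod 256 = 176; odd-index sum = 362 mod 256 = 106 → b0 6a.

b06a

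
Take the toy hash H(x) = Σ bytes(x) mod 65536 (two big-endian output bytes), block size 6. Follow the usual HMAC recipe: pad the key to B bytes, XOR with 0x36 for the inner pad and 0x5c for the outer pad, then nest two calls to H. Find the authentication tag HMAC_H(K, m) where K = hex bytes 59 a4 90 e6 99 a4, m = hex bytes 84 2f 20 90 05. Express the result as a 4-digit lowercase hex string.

0465

Key hex bytes 59 a4 90 e6 99 a4 is exactly B = 6 bytes: K' = 59 a4 90 e6 99 a4.
K' ⊕ ipad = 6f 92 a6 d0 af 92.  K' ⊕ opad = 05 f8 cc ba c5 f8.
Inner input = (K'⊕ipad) ∥ m = 6f 92 a6 d0 af 92 ∥ 84 2f 20 90 05.
Inner hash: sum = 111+146+166+208+175+146+132+47+32+144+5 = 1312 → 05 20.
Outer input = (K'⊕opad) ∥ inner = 05 f8 cc ba c5 f8 ∥ 05 20.
Outer hash (tag): sum = 5+248+204+186+197+248+5+32 = 1125 → 04 65.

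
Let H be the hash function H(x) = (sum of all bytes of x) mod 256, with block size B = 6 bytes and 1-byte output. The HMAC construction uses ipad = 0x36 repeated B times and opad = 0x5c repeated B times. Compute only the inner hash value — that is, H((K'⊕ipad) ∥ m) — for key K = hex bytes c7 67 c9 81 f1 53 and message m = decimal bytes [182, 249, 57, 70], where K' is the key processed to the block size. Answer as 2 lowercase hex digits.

52

Key hex bytes c7 67 c9 81 f1 53 is exactly B = 6 bytes: K' = c7 67 c9 81 f1 53.
K' ⊕ ipad = f1 51 ff b7 c7 65.
Inner input = f1 51 ff b7 c7 65 ∥ b6 f9 39 46.
Inner hash: sum = 241+81+255+183+199+101+182+249+57+70 = 1618; mod 256 = 82 → 52.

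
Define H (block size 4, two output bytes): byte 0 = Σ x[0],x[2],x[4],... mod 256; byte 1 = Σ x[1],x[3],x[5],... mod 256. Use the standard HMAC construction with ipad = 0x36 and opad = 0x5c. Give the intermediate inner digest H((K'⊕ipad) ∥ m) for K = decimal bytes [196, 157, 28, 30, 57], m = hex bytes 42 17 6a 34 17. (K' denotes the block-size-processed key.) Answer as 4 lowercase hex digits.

Key decimal bytes [196, 157, 28, 30, 57] = c4 9d 1c 1e 39 is 5 bytes > B = 4, so hash it first: H(key) = 19 bb, then zero-pad to 4 bytes: K' = 19 bb 00 00.
K' ⊕ ipad = 2f 8d 36 36.
Inner input = 2f 8d 36 36 ∥ 42 17 6a 34 17.
Inner hash: even-index sum = 296 mod 256 = 40; odd-index sum = 270 mod 256 = 14 → 28 0e.

280e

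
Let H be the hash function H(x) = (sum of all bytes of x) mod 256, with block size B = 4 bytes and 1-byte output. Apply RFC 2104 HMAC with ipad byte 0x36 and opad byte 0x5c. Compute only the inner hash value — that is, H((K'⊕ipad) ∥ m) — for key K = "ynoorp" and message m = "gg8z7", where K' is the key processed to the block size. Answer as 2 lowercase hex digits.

ea

Key "ynoorp" = 79 6e 6f 6f 72 70 is 6 bytes > B = 4, so hash it first: H(key) = a7, then zero-pad to 4 bytes: K' = a7 00 00 00.
K' ⊕ ipad = 91 36 36 36.
Inner input = 91 36 36 36 ∥ 67 67 38 7a 37.
Inner hash: sum = 145+54+54+54+103+103+56+122+55 = 746; mod 256 = 234 → ea.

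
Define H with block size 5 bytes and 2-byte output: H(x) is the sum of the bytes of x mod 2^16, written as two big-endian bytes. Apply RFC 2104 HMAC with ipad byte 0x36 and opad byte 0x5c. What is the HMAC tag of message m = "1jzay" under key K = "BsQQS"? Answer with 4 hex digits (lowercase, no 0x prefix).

Key "BsQQS" = 42 73 51 51 53 is exactly B = 5 bytes: K' = 42 73 51 51 53.
K' ⊕ ipad = 74 45 67 67 65.  K' ⊕ opad = 1e 2f 0d 0d 0f.
Inner input = (K'⊕ipad) ∥ m = 74 45 67 67 65 ∥ 31 6a 7a 61 79.
Inner hash: sum = 116+69+103+103+101+49+106+122+97+121 = 987 → 03 db.
Outer input = (K'⊕opad) ∥ inner = 1e 2f 0d 0d 0f ∥ 03 db.
Outer hash (tag): sum = 30+47+13+13+15+3+219 = 340 → 01 54.

0154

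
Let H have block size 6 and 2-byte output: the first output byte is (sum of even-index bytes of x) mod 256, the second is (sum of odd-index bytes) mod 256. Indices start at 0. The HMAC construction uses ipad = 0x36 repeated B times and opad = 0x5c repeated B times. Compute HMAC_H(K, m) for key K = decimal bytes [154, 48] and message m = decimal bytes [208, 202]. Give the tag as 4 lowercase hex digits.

6660

Key decimal bytes [154, 48] = 9a 30 is 2 bytes ≤ B = 6; zero-pad to 6 bytes: K' = 9a 30 00 00 00 00.
K' ⊕ ipad = ac 06 36 36 36 36.  K' ⊕ opad = c6 6c 5c 5c 5c 5c.
Inner input = (K'⊕ipad) ∥ m = ac 06 36 36 36 36 ∥ d0 ca.
Inner hash: even-index sum = 488 mod 256 = 232; odd-index sum = 316 mod 256 = 60 → e8 3c.
Outer input = (K'⊕opad) ∥ inner = c6 6c 5c 5c 5c 5c ∥ e8 3c.
Outer hash (tag): even-index sum = 614 mod 256 = 102; odd-index sum = 352 mod 256 = 96 → 66 60.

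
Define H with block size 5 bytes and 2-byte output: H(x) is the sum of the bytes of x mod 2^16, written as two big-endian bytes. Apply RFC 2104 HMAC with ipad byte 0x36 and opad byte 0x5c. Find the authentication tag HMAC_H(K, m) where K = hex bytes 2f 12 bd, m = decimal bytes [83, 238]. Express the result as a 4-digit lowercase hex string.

02d1

Key hex bytes 2f 12 bd is 3 bytes ≤ B = 5; zero-pad to 5 bytes: K' = 2f 12 bd 00 00.
K' ⊕ ipad = 19 24 8b 36 36.  K' ⊕ opad = 73 4e e1 5c 5c.
Inner input = (K'⊕ipad) ∥ m = 19 24 8b 36 36 ∥ 53 ee.
Inner hash: sum = 25+36+139+54+54+83+238 = 629 → 02 75.
Outer input = (K'⊕opad) ∥ inner = 73 4e e1 5c 5c ∥ 02 75.
Outer hash (tag): sum = 115+78+225+92+92+2+117 = 721 → 02 d1.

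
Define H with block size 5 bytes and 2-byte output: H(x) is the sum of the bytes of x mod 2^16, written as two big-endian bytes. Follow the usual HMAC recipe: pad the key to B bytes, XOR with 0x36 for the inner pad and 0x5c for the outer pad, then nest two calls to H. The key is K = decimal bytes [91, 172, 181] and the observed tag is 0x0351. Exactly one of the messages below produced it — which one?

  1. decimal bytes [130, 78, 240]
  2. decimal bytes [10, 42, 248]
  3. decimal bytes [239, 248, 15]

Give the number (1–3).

Key decimal bytes [91, 172, 181] = 5b ac b5 is 3 bytes ≤ B = 5; zero-pad to 5 bytes: K' = 5b ac b5 00 00.
K' ⊕ ipad = 6d 9a 83 36 36; K' ⊕ opad = 07 f0 e9 5c 5c.
m1: inner = H(6d 9a 83 36 36 82 4e f0) = 03 b6; tag = H(07 f0 e9 5c 5c 03 b6) = 0351 ← matches
m2: inner = H(6d 9a 83 36 36 0a 2a f8) = 03 22; tag = H(07 f0 e9 5c 5c 03 22) = 02bd
m3: inner = H(6d 9a 83 36 36 ef f8 0f) = 03 ec; tag = H(07 f0 e9 5c 5c 03 ec) = 0387

1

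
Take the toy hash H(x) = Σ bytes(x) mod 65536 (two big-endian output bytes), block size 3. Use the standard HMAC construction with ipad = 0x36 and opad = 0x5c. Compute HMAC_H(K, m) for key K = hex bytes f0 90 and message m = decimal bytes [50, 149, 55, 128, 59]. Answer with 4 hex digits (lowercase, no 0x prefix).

0232

Key hex bytes f0 90 is 2 bytes ≤ B = 3; zero-pad to 3 bytes: K' = f0 90 00.
K' ⊕ ipad = c6 a6 36.  K' ⊕ opad = ac cc 5c.
Inner input = (K'⊕ipad) ∥ m = c6 a6 36 ∥ 32 95 37 80 3b.
Inner hash: sum = 198+166+54+50+149+55+128+59 = 859 → 03 5b.
Outer input = (K'⊕opad) ∥ inner = ac cc 5c ∥ 03 5b.
Outer hash (tag): sum = 172+204+92+3+91 = 562 → 02 32.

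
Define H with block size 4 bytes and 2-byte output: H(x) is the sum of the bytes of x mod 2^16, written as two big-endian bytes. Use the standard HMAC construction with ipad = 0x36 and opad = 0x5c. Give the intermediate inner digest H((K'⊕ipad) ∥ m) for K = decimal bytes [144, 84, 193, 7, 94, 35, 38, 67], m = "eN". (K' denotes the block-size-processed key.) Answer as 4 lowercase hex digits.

Key decimal bytes [144, 84, 193, 7, 94, 35, 38, 67] = 90 54 c1 07 5e 23 26 43 is 8 bytes > B = 4, so hash it first: H(key) = 02 96, then zero-pad to 4 bytes: K' = 02 96 00 00.
K' ⊕ ipad = 34 a0 36 36.
Inner input = 34 a0 36 36 ∥ 65 4e.
Inner hash: sum = 52+160+54+54+101+78 = 499 → 01 f3.

01f3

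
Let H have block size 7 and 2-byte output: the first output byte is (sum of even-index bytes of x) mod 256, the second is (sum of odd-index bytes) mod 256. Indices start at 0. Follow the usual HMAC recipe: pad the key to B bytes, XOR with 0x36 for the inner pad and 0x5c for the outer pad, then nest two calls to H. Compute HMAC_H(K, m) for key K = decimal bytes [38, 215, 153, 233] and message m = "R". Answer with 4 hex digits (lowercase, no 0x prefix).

Key decimal bytes [38, 215, 153, 233] = 26 d7 99 e9 is 4 bytes ≤ B = 7; zero-pad to 7 bytes: K' = 26 d7 99 e9 00 00 00.
K' ⊕ ipad = 10 e1 af df 36 36 36.  K' ⊕ opad = 7a 8b c5 b5 5c 5c 5c.
Inner input = (K'⊕ipad) ∥ m = 10 e1 af df 36 36 36 ∥ 52.
Inner hash: even-index sum = 299 mod 256 = 43; odd-index sum = 584 mod 256 = 72 → 2b 48.
Outer input = (K'⊕opad) ∥ inner = 7a 8b c5 b5 5c 5c 5c ∥ 2b 48.
Outer hash (tag): even-index sum = 575 mod 256 = 63; odd-index sum = 455 mod 256 = 199 → 3f c7.

3fc7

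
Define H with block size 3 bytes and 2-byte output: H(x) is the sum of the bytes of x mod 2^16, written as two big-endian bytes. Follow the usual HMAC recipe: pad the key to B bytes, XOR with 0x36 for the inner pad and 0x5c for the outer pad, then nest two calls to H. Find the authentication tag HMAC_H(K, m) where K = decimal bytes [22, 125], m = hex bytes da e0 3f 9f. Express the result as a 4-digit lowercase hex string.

Key decimal bytes [22, 125] = 16 7d is 2 bytes ≤ B = 3; zero-pad to 3 bytes: K' = 16 7d 00.
K' ⊕ ipad = 20 4b 36.  K' ⊕ opad = 4a 21 5c.
Inner input = (K'⊕ipad) ∥ m = 20 4b 36 ∥ da e0 3f 9f.
Inner hash: sum = 32+75+54+218+224+63+159 = 825 → 03 39.
Outer input = (K'⊕opad) ∥ inner = 4a 21 5c ∥ 03 39.
Outer hash (tag): sum = 74+33+92+3+57 = 259 → 01 03.

0103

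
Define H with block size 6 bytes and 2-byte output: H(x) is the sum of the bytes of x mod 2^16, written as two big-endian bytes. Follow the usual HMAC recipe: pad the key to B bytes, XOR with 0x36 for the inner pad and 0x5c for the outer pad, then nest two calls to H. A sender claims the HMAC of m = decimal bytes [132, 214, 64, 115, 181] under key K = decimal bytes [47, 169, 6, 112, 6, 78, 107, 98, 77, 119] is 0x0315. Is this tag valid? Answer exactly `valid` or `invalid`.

Key decimal bytes [47, 169, 6, 112, 6, 78, 107, 98, 77, 119] = 2f a9 06 70 06 4e 6b 62 4d 77 is 10 bytes > B = 6, so hash it first: H(key) = 03 33, then zero-pad to 6 bytes: K' = 03 33 00 00 00 00.
K' ⊕ ipad = 35 05 36 36 36 36; K' ⊕ opad = 5f 6f 5c 5c 5c 5c.
Inner hash: sum = 53+5+54+54+54+54+132+214+64+115+181 = 980 → 03 d4.
Outer hash (recomputed tag): sum = 95+111+92+92+92+92+3+212 = 789 → 03 15.
Recomputed tag = 0315; claimed = 0315 → match.

valid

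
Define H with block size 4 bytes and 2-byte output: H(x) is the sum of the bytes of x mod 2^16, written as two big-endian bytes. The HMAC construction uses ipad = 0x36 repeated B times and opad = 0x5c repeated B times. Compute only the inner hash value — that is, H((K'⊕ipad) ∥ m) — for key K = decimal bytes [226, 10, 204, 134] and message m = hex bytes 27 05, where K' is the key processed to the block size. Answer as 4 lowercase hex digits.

Key decimal bytes [226, 10, 204, 134] = e2 0a cc 86 is exactly B = 4 bytes: K' = e2 0a cc 86.
K' ⊕ ipad = d4 3c fa b0.
Inner input = d4 3c fa b0 ∥ 27 05.
Inner hash: sum = 212+60+250+176+39+5 = 742 → 02 e6.

02e6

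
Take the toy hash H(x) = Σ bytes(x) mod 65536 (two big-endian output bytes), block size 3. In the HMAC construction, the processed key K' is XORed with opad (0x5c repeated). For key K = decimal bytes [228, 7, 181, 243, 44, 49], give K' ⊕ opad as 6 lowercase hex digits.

5eac5c

Key decimal bytes [228, 7, 181, 243, 44, 49] = e4 07 b5 f3 2c 31 is 6 bytes > B = 3, so hash it first: H(key) = 02 f0, then zero-pad to 3 bytes: K' = 02 f0 00.
XOR each byte with 0x5c: 02⊕5c=5e, f0⊕5c=ac, 00⊕5c=5c.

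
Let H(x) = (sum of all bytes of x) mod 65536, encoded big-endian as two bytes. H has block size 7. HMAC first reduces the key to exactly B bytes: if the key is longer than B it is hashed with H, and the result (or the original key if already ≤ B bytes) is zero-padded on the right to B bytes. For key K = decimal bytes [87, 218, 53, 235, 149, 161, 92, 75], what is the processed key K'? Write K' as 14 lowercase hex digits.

042e0000000000

|K| = 8 > B = 7, so first hash the key.
H(K): sum = 87+218+53+235+149+161+92+75 = 1070 → 04 2e.
Zero-pad H(K) = 04 2e to 7 bytes: K' = 04 2e 00 00 00 00 00.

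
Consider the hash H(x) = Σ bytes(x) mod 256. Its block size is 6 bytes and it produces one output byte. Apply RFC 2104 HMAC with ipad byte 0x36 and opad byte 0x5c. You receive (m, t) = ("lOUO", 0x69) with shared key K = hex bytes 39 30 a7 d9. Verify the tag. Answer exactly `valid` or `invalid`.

Key hex bytes 39 30 a7 d9 is 4 bytes ≤ B = 6; zero-pad to 6 bytes: K' = 39 30 a7 d9 00 00.
K' ⊕ ipad = 0f 06 91 ef 36 36; K' ⊕ opad = 65 6c fb 85 5c 5c.
Inner hash: sum = 15+6+145+239+54+54+108+79+85+79 = 864; mod 256 = 96 → 60.
Outer hash (recomputed tag): sum = 101+108+251+133+92+92+96 = 873; mod 256 = 105 → 69.
Recomputed tag = 69; claimed = 69 → match.

valid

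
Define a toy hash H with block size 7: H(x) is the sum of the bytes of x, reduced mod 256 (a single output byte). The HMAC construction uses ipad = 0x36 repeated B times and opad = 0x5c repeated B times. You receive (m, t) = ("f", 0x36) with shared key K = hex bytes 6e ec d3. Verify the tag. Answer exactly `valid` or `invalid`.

Key hex bytes 6e ec d3 is 3 bytes ≤ B = 7; zero-pad to 7 bytes: K' = 6e ec d3 00 00 00 00.
K' ⊕ ipad = 58 da e5 36 36 36 36; K' ⊕ opad = 32 b0 8f 5c 5c 5c 5c.
Inner hash: sum = 88+218+229+54+54+54+54+102 = 853; mod 256 = 85 → 55.
Outer hash (recomputed tag): sum = 50+176+143+92+92+92+92+85 = 822; mod 256 = 54 → 36.
Recomputed tag = 36; claimed = 36 → match.

valid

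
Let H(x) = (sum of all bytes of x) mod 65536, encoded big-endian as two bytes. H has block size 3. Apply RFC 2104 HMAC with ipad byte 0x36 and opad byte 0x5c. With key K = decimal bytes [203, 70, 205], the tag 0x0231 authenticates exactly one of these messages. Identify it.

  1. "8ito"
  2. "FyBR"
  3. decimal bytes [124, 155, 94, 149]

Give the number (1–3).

Key decimal bytes [203, 70, 205] = cb 46 cd is exactly B = 3 bytes: K' = cb 46 cd.
K' ⊕ ipad = fd 70 fb; K' ⊕ opad = 97 1a 91.
m1: inner = H(fd 70 fb 38 69 74 6f) = 03 ec; tag = H(97 1a 91 03 ec) = 0231 ← matches
m2: inner = H(fd 70 fb 46 79 42 52) = 03 bb; tag = H(97 1a 91 03 bb) = 0200
m3: inner = H(fd 70 fb 7c 9b 5e 95) = 04 72; tag = H(97 1a 91 04 72) = 01b8

1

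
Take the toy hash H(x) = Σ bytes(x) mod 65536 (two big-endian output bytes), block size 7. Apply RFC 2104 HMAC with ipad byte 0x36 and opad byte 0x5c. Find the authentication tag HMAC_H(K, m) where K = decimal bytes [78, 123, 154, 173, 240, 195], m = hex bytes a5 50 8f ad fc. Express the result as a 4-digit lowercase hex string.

03c8

Key decimal bytes [78, 123, 154, 173, 240, 195] = 4e 7b 9a ad f0 c3 is 6 bytes ≤ B = 7; zero-pad to 7 bytes: K' = 4e 7b 9a ad f0 c3 00.
K' ⊕ ipad = 78 4d ac 9b c6 f5 36.  K' ⊕ opad = 12 27 c6 f1 ac 9f 5c.
Inner input = (K'⊕ipad) ∥ m = 78 4d ac 9b c6 f5 36 ∥ a5 50 8f ad fc.
Inner hash: sum = 120+77+172+155+198+245+54+165+80+143+173+252 = 1834 → 07 2a.
Outer input = (K'⊕opad) ∥ inner = 12 27 c6 f1 ac 9f 5c ∥ 07 2a.
Outer hash (tag): sum = 18+39+198+241+172+159+92+7+42 = 968 → 03 c8.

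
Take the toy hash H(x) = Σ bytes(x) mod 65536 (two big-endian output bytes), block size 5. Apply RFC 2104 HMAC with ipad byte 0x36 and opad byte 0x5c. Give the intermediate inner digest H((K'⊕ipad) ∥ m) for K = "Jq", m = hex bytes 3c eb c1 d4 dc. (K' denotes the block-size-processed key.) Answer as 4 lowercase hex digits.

04fd

Key "Jq" = 4a 71 is 2 bytes ≤ B = 5; zero-pad to 5 bytes: K' = 4a 71 00 00 00.
K' ⊕ ipad = 7c 47 36 36 36.
Inner input = 7c 47 36 36 36 ∥ 3c eb c1 d4 dc.
Inner hash: sum = 124+71+54+54+54+60+235+193+212+220 = 1277 → 04 fd.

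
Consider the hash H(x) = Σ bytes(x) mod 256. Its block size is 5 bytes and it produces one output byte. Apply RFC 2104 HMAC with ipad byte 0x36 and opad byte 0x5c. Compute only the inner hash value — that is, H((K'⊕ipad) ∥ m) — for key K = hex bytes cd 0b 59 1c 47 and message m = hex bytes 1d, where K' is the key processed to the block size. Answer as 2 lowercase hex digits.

5f

Key hex bytes cd 0b 59 1c 47 is exactly B = 5 bytes: K' = cd 0b 59 1c 47.
K' ⊕ ipad = fb 3d 6f 2a 71.
Inner input = fb 3d 6f 2a 71 ∥ 1d.
Inner hash: sum = 251+61+111+42+113+29 = 607; mod 256 = 95 → 5f.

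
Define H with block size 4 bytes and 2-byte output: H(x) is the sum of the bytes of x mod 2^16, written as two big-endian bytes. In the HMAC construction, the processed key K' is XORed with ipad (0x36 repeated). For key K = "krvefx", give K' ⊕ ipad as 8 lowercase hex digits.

34a03636

Key "krvefx" = 6b 72 76 65 66 78 is 6 bytes > B = 4, so hash it first: H(key) = 02 96, then zero-pad to 4 bytes: K' = 02 96 00 00.
XOR each byte with 0x36: 02⊕36=34, 96⊕36=a0, 00⊕36=36, 00⊕36=36.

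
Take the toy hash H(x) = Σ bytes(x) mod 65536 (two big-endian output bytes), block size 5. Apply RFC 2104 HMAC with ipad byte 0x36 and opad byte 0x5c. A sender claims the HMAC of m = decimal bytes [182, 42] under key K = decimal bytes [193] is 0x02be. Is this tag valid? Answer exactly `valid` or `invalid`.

Key decimal bytes [193] = c1 is 1 byte ≤ B = 5; zero-pad to 5 bytes: K' = c1 00 00 00 00.
K' ⊕ ipad = f7 36 36 36 36; K' ⊕ opad = 9d 5c 5c 5c 5c.
Inner hash: sum = 247+54+54+54+54+182+42 = 687 → 02 af.
Outer hash (recomputed tag): sum = 157+92+92+92+92+2+175 = 702 → 02 be.
Recomputed tag = 02be; claimed = 02be → match.

valid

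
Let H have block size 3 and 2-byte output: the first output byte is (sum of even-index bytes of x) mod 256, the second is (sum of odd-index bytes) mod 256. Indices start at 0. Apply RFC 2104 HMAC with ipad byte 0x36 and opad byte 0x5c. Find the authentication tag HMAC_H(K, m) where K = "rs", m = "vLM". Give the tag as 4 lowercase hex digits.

92f5

Key "rs" = 72 73 is 2 bytes ≤ B = 3; zero-pad to 3 bytes: K' = 72 73 00.
K' ⊕ ipad = 44 45 36.  K' ⊕ opad = 2e 2f 5c.
Inner input = (K'⊕ipad) ∥ m = 44 45 36 ∥ 76 4c 4d.
Inner hash: even-index sum = 198 mod 256 = 198; odd-index sum = 264 mod 256 = 8 → c6 08.
Outer input = (K'⊕opad) ∥ inner = 2e 2f 5c ∥ c6 08.
Outer hash (tag): even-index sum = 146 mod 256 = 146; odd-index sum = 245 mod 256 = 245 → 92 f5.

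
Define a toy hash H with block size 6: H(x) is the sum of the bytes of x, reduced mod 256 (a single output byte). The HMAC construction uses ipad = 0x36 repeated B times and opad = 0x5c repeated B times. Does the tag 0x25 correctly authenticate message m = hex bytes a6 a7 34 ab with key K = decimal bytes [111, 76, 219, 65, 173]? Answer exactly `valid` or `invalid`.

invalid

Key decimal bytes [111, 76, 219, 65, 173] = 6f 4c db 41 ad is 5 bytes ≤ B = 6; zero-pad to 6 bytes: K' = 6f 4c db 41 ad 00.
K' ⊕ ipad = 59 7a ed 77 9b 36; K' ⊕ opad = 33 10 87 1d f1 5c.
Inner hash: sum = 89+122+237+119+155+54+166+167+52+171 = 1332; mod 256 = 52 → 34.
Outer hash (recomputed tag): sum = 51+16+135+29+241+92+52 = 616; mod 256 = 104 → 68.
Recomputed tag = 68; claimed = 25 → mismatch.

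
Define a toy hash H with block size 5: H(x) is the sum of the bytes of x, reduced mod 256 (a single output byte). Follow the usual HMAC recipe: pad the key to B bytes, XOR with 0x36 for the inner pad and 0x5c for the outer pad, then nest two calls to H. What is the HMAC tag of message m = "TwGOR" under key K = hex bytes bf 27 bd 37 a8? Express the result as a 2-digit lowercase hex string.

15

Key hex bytes bf 27 bd 37 a8 is exactly B = 5 bytes: K' = bf 27 bd 37 a8.
K' ⊕ ipad = 89 11 8b 01 9e.  K' ⊕ opad = e3 7b e1 6b f4.
Inner input = (K'⊕ipad) ∥ m = 89 11 8b 01 9e ∥ 54 77 47 4f 52.
Inner hash: sum = 137+17+139+1+158+84+119+71+79+82 = 887; mod 256 = 119 → 77.
Outer input = (K'⊕opad) ∥ inner = e3 7b e1 6b f4 ∥ 77.
Outer hash (tag): sum = 227+123+225+107+244+119 = 1045; mod 256 = 21 → 15.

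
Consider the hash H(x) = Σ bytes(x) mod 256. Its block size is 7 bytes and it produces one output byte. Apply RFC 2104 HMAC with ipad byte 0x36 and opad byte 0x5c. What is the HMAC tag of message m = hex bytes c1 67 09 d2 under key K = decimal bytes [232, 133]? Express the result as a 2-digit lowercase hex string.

fb

Key decimal bytes [232, 133] = e8 85 is 2 bytes ≤ B = 7; zero-pad to 7 bytes: K' = e8 85 00 00 00 00 00.
K' ⊕ ipad = de b3 36 36 36 36 36.  K' ⊕ opad = b4 d9 5c 5c 5c 5c 5c.
Inner input = (K'⊕ipad) ∥ m = de b3 36 36 36 36 36 ∥ c1 67 09 d2.
Inner hash: sum = 222+179+54+54+54+54+54+193+103+9+210 = 1186; mod 256 = 162 → a2.
Outer input = (K'⊕opad) ∥ inner = b4 d9 5c 5c 5c 5c 5c ∥ a2.
Outer hash (tag): sum = 180+217+92+92+92+92+92+162 = 1019; mod 256 = 251 → fb.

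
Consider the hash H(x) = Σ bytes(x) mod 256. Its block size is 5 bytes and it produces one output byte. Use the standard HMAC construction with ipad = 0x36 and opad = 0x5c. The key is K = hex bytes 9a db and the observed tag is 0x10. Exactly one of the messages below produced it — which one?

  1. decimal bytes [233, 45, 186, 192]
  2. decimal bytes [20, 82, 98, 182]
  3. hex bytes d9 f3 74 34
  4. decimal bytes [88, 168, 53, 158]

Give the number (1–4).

Key hex bytes 9a db is 2 bytes ≤ B = 5; zero-pad to 5 bytes: K' = 9a db 00 00 00.
K' ⊕ ipad = ac ed 36 36 36; K' ⊕ opad = c6 87 5c 5c 5c.
m1: inner = H(ac ed 36 36 36 e9 2d ba c0) = cb; tag = H(c6 87 5c 5c 5c cb) = 2c
m2: inner = H(ac ed 36 36 36 14 52 62 b6) = b9; tag = H(c6 87 5c 5c 5c b9) = 1a
m3: inner = H(ac ed 36 36 36 d9 f3 74 34) = af; tag = H(c6 87 5c 5c 5c af) = 10 ← matches
m4: inner = H(ac ed 36 36 36 58 a8 35 9e) = 0e; tag = H(c6 87 5c 5c 5c 0e) = 6f

3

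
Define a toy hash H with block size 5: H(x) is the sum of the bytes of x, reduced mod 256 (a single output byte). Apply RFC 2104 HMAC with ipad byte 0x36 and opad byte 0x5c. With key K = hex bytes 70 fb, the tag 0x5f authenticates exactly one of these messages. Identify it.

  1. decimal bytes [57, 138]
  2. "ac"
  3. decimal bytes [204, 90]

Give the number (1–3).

1

Key hex bytes 70 fb is 2 bytes ≤ B = 5; zero-pad to 5 bytes: K' = 70 fb 00 00 00.
K' ⊕ ipad = 46 cd 36 36 36; K' ⊕ opad = 2c a7 5c 5c 5c.
m1: inner = H(46 cd 36 36 36 39 8a) = 78; tag = H(2c a7 5c 5c 5c 78) = 5f ← matches
m2: inner = H(46 cd 36 36 36 61 63) = 79; tag = H(2c a7 5c 5c 5c 79) = 60
m3: inner = H(46 cd 36 36 36 cc 5a) = db; tag = H(2c a7 5c 5c 5c db) = c2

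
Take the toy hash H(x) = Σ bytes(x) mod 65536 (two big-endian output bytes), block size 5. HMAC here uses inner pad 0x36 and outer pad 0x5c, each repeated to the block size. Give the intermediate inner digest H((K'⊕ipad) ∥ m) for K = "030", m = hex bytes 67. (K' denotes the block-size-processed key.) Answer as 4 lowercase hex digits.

Key "030" = 30 33 30 is 3 bytes ≤ B = 5; zero-pad to 5 bytes: K' = 30 33 30 00 00.
K' ⊕ ipad = 06 05 06 36 36.
Inner input = 06 05 06 36 36 ∥ 67.
Inner hash: sum = 6+5+6+54+54+103 = 228 → 00 e4.

00e4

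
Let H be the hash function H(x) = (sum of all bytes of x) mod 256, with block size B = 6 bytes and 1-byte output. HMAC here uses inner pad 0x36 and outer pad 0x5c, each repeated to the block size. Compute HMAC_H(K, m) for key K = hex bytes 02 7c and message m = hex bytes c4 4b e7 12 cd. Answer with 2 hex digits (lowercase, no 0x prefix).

Key hex bytes 02 7c is 2 bytes ≤ B = 6; zero-pad to 6 bytes: K' = 02 7c 00 00 00 00.
K' ⊕ ipad = 34 4a 36 36 36 36.  K' ⊕ opad = 5e 20 5c 5c 5c 5c.
Inner input = (K'⊕ipad) ∥ m = 34 4a 36 36 36 36 ∥ c4 4b e7 12 cd.
Inner hash: sum = 52+74+54+54+54+54+196+75+231+18+205 = 1067; mod 256 = 43 → 2b.
Outer input = (K'⊕opad) ∥ inner = 5e 20 5c 5c 5c 5c ∥ 2b.
Outer hash (tag): sum = 94+32+92+92+92+92+43 = 537; mod 256 = 25 → 19.

19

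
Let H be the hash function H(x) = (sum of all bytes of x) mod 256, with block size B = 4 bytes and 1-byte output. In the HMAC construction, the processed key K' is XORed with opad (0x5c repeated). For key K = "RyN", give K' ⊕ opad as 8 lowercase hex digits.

0e25125c

Key "RyN" = 52 79 4e is 3 bytes ≤ B = 4; zero-pad to 4 bytes: K' = 52 79 4e 00.
XOR each byte with 0x5c: 52⊕5c=0e, 79⊕5c=25, 4e⊕5c=12, 00⊕5c=5c.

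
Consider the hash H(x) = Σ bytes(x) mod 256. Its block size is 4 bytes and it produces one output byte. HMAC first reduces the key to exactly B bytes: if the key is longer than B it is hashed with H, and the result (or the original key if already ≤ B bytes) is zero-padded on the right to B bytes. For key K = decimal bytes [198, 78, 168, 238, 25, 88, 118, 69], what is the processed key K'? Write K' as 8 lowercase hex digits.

|K| = 8 > B = 4, so first hash the key.
H(K): sum = 198+78+168+238+25+88+118+69 = 982; mod 256 = 214 → d6.
Zero-pad H(K) = d6 to 4 bytes: K' = d6 00 00 00.

d6000000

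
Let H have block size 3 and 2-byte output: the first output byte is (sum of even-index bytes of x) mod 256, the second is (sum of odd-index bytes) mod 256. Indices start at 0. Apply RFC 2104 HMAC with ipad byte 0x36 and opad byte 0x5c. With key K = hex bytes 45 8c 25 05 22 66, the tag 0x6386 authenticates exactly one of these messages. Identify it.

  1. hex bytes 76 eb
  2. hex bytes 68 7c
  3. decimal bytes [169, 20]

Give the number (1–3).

1

Key hex bytes 45 8c 25 05 22 66 is 6 bytes > B = 3, so hash it first: H(key) = 8c f7, then zero-pad to 3 bytes: K' = 8c f7 00.
K' ⊕ ipad = ba c1 36; K' ⊕ opad = d0 ab 5c.
m1: inner = H(ba c1 36 76 eb) = db 37; tag = H(d0 ab 5c db 37) = 6386 ← matches
m2: inner = H(ba c1 36 68 7c) = 6c 29; tag = H(d0 ab 5c 6c 29) = 5517
m3: inner = H(ba c1 36 a9 14) = 04 6a; tag = H(d0 ab 5c 04 6a) = 96af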